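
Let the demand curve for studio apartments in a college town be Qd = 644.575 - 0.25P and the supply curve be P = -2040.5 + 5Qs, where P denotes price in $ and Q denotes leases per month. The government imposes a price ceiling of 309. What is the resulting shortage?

Shortage = 97.425

In direct form, Qs = 408.1 + 0.2P.
With P fixed at 309, quantity demanded is 567.325 and quantity supplied is 469.9.
Shortage = Qd - Qs = 567.325 - 469.9 = 97.425.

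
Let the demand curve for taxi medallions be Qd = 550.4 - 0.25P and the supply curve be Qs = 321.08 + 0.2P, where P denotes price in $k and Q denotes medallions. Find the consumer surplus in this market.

The market clears where 550.4 - 0.25P = 321.08 + 0.2P. Rearranging, 0.45P = 229.32, hence P* = 509.6.
Substitute back: Q* = 550.4 - 0.25(509.6) = 423.
Demand choke price (Qd = 0): P = 550.4/0.25 = 2201.6. Consumer surplus = ½ × (2201.6 - 509.6) × 423 = 357858.

Consumer surplus = 357858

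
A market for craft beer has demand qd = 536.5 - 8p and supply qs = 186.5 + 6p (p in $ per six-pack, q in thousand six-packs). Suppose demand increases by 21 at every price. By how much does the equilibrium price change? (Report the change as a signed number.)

Set qd = qs: 536.5 - 8p = 186.5 + 6p, so 350 = 14p and p* = 25.
Plugging p* into demand: q* = 536.5 - 8(25) = 336.5.
After the shift, demand is qd = 557.5 - 8p.
The new intersection has 371 = 14p, i.e. p = 26.5, q = 345.5.
Δp = 26.5 - 25 = 1.5.

Δp = 1.5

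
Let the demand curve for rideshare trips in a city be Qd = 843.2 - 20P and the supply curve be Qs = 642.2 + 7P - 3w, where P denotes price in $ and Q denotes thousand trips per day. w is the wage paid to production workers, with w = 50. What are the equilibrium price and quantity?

P* = 13, Q* = 583.2

With w = 50, supply is Qs = 492.2 + 7P.
Set Qd = Qs: 843.2 - 20P = 492.2 + 7P, so 351 = 27P and P* = 13.
Then Q* = 843.2 - 20(13) = 583.2.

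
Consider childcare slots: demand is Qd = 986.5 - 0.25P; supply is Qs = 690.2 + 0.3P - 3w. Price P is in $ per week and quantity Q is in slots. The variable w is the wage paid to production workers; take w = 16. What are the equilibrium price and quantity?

P* = 626, Q* = 830

With w = 16, supply is Qs = 642.2 + 0.3P.
Equating demand and supply, 986.5 - 0.25P = 642.2 + 0.3P gives 0.55P = 344.3, so P* = 626.
Plugging P* into demand: Q* = 986.5 - 0.25(626) = 830.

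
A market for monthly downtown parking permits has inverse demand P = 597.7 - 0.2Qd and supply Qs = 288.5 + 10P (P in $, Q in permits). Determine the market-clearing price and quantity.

Rewriting in direct form: Qd = 2988.5 - 5P.
At equilibrium Qd = Qs, so 2988.5 - 5P = 288.5 + 10P; collecting terms, 2700 = 15P and P* = 180.
Then Q* = 2988.5 - 5(180) = 2088.5.

P* = 180, Q* = 2088.5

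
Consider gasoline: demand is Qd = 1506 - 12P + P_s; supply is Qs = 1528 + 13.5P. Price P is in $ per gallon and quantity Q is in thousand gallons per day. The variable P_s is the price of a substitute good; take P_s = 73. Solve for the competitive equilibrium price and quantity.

With P_s = 73, demand is Qd = 1579 - 12P.
Equating demand and supply, 1579 - 12P = 1528 + 13.5P gives 25.5P = 51, so P* = 2.
Then Q* = 1579 - 12(2) = 1555.

P* = 2, Q* = 1555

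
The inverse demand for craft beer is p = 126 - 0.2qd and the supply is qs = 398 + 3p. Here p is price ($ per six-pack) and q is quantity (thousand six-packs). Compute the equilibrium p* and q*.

In direct form, qd = 630 - 5p.
At equilibrium qd = qs, so 630 - 5p = 398 + 3p; collecting terms, 232 = 8p and p* = 29.
Then q* = 630 - 5(29) = 485.

p* = 29, q* = 485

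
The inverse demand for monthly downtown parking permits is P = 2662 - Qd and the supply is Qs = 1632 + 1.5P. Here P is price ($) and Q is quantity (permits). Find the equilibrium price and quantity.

Inverting to quantity form: Qd = 2662 - P.
At equilibrium Qd = Qs, so 2662 - P = 1632 + 1.5P; collecting terms, 1030 = 2.5P and P* = 412.
Substitute back: Q* = 2662 - 412 = 2250.

P* = 412, Q* = 2250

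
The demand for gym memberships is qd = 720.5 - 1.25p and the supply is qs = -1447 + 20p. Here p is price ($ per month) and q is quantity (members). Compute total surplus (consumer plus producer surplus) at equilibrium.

Total surplus = 149450.825

The market clears where 720.5 - 1.25p = -1447 + 20p. Rearranging, 21.25p = 2167.5, hence p* = 102.
Plugging p* into demand: q* = 720.5 - 1.25(102) = 593.
Demand choke price = 576.4; supply choke price = 72.35. CS = ½(576.4 - 102)(593) = 140659.6; PS = ½(102 - 72.35)(593) = 8791.225. Total surplus = 149450.825.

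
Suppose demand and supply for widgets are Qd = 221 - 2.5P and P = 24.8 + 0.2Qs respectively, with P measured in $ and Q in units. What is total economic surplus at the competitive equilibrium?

Total surplus = 3370.8

Solving each curve for Q: Qs = -124 + 5P.
Equating demand and supply, 221 - 2.5P = -124 + 5P gives 7.5P = 345, so P* = 46.
Plugging P* into demand: Q* = 221 - 2.5(46) = 106.
Demand choke price = 88.4; supply choke price = 24.8. CS = ½(88.4 - 46)(106) = 2247.2; PS = ½(46 - 24.8)(106) = 1123.6. Total surplus = 3370.8.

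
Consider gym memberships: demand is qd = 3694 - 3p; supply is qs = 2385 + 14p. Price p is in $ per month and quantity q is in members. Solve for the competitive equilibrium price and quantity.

Equating demand and supply, 3694 - 3p = 2385 + 14p gives 17p = 1309, so p* = 77.
Then q* = 3694 - 3(77) = 3463.

p* = 77, q* = 3463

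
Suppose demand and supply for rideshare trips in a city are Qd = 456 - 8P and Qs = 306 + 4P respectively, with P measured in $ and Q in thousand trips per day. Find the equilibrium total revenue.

Total revenue = 4450

Set Qd = Qs: 456 - 8P = 306 + 4P, so 150 = 12P and P* = 12.5.
Plugging P* into demand: Q* = 456 - 8(12.5) = 356.
Total revenue = P* × Q* = 12.5 × 356 = 4450.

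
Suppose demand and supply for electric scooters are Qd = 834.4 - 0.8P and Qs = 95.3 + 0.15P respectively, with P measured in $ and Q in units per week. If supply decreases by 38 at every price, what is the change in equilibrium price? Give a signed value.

ΔP = 40

Set Qd = Qs: 834.4 - 0.8P = 95.3 + 0.15P, so 739.1 = 0.95P and P* = 778.
Plugging P* into demand: Q* = 834.4 - 0.8(778) = 212.
After the shift, supply is Qs = 57.3 + 0.15P.
New equilibrium: 777.1 = 0.95P, so P = 818 and Q = 180.
ΔP = 818 - 778 = 40.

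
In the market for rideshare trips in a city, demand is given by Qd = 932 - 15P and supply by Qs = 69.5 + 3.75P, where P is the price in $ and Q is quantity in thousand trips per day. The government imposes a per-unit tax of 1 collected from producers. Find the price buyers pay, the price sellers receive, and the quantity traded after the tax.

P_b = 46.2, P_s = 45.2, Q = 239

With a tax of 1 on producers, they supply based on the net price P_s = P_b - 1, so Qs = 65.75 + 3.75P_b.
Set Qd = Qs: 932 - 15P_b = 65.75 + 3.75P_b, so 866.25 = 18.75P_b and P_b = 46.2.
So P_s = 45.2 and the quantity traded is Q = 932 - 15(46.2) = 239.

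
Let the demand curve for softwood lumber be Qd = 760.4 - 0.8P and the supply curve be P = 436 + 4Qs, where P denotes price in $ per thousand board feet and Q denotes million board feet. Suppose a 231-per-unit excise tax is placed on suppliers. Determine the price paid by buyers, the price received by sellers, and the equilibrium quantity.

Rewriting in direct form: Qs = -109 + 0.25P.
Suppliers keep P_s = P_b - 231 per unit, so supply in terms of the buyer price is Qs = -166.75 + 0.25P_b.
Equate demand and the shifted supply: 760.4 - 0.8P_b = -166.75 + 0.25P_b, giving 1.05P_b = 927.15, so P_b = 883.
So P_s = 652 and the quantity traded is Q = 760.4 - 0.8(883) = 54.

P_b = 883, P_s = 652, Q = 54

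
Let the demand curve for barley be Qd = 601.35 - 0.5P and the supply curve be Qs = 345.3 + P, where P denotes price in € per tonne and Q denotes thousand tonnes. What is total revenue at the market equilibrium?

Set Qd = Qs: 601.35 - 0.5P = 345.3 + P, so 256.05 = 1.5P and P* = 170.7.
From the demand curve, Q* = 601.35 - 0.5(170.7) = 516.
Total revenue = P* × Q* = 170.7 × 516 = 88081.2.

Total revenue = 88081.2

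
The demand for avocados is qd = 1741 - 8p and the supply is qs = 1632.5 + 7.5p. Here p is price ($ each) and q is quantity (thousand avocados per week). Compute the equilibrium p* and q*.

Equating demand and supply, 1741 - 8p = 1632.5 + 7.5p gives 15.5p = 108.5, so p* = 7.
From the demand curve, q* = 1741 - 8(7) = 1685.

p* = 7, q* = 1685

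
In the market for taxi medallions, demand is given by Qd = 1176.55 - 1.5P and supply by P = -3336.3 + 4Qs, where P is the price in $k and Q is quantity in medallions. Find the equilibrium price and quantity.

In direct form, Qs = 834.075 + 0.25P.
Equating demand and supply, 1176.55 - 1.5P = 834.075 + 0.25P gives 1.75P = 342.475, so P* = 195.7.
Substitute back: Q* = 1176.55 - 1.5(195.7) = 883.

P* = 195.7, Q* = 883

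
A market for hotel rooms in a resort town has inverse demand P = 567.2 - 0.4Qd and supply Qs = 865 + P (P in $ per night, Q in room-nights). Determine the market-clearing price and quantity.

Inverting to quantity form: Qd = 1418 - 2.5P.
Set Qd = Qs: 1418 - 2.5P = 865 + P, so 553 = 3.5P and P* = 158.
Substitute back: Q* = 1418 - 2.5(158) = 1023.

P* = 158, Q* = 1023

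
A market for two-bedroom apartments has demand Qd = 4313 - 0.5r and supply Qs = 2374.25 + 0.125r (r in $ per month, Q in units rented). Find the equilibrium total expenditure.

Equating demand and supply, 4313 - 0.5r = 2374.25 + 0.125r gives 0.625r = 1938.75, so r* = 3102.
From the demand curve, Q* = 4313 - 0.5(3102) = 2762.
Total expenditure = r* × Q* = 3102 × 2762 = 8567724.

Total expenditure = 8567724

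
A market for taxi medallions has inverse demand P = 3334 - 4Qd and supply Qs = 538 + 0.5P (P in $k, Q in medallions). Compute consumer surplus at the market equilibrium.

Solving each curve for Q: Qd = 833.5 - 0.25P.
Equating demand and supply, 833.5 - 0.25P = 538 + 0.5P gives 0.75P = 295.5, so P* = 394.
Plugging P* into demand: Q* = 833.5 - 0.25(394) = 735.
Demand choke price (Qd = 0): P = 833.5/0.25 = 3334. Consumer surplus = ½ × (3334 - 394) × 735 = 1080450.

Consumer surplus = 1080450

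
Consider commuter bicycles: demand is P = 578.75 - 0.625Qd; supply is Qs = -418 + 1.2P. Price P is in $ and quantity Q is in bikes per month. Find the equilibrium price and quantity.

Inverting to quantity form: Qd = 926 - 1.6P.
At equilibrium Qd = Qs, so 926 - 1.6P = -418 + 1.2P; collecting terms, 1344 = 2.8P and P* = 480.
From the demand curve, Q* = 926 - 1.6(480) = 158.

P* = 480, Q* = 158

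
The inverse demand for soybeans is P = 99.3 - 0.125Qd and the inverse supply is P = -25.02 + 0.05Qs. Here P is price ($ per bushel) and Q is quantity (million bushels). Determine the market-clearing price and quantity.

Inverting to quantity form: Qd = 794.4 - 8P and Qs = 500.4 + 20P.
Set Qd = Qs: 794.4 - 8P = 500.4 + 20P, so 294 = 28P and P* = 10.5.
Plugging P* into demand: Q* = 794.4 - 8(10.5) = 710.4.

P* = 10.5, Q* = 710.4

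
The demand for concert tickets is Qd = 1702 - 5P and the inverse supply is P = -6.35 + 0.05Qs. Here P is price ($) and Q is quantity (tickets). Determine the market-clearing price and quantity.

P* = 63, Q* = 1387

Inverting to quantity form: Qs = 127 + 20P.
The market clears where 1702 - 5P = 127 + 20P. Rearranging, 25P = 1575, hence P* = 63.
From the demand curve, Q* = 1702 - 5(63) = 1387.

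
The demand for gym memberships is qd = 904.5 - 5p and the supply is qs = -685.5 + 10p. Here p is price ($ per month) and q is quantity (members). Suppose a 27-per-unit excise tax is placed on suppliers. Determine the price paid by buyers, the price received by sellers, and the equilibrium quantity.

p_b = 124, p_s = 97, q = 284.5

The tax drives a wedge p_b - p_s = 27. Substituting p_s = p_b - 27 into supply: qs = -955.5 + 10p_b.
Market clearing requires 904.5 - 5p_b = -955.5 + 10p_b; hence 1860 = 15p_b and p_b = 124.
Then p_s = 124 - 27 = 97 and q = 904.5 - 5(124) = 284.5.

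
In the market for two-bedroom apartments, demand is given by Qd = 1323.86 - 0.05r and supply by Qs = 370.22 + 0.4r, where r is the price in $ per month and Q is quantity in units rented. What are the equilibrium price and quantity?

r* = 2119.2, Q* = 1217.9

Set Qd = Qs: 1323.86 - 0.05r = 370.22 + 0.4r, so 953.64 = 0.45r and r* = 2119.2.
Then Q* = 1323.86 - 0.05(2119.2) = 1217.9.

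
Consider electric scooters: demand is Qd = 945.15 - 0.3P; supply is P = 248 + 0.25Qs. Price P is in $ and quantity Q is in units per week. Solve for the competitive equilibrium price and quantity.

P* = 450.5, Q* = 810

In direct form, Qs = -992 + 4P.
The market clears where 945.15 - 0.3P = -992 + 4P. Rearranging, 4.3P = 1937.15, hence P* = 450.5.
Plugging P* into demand: Q* = 945.15 - 0.3(450.5) = 810.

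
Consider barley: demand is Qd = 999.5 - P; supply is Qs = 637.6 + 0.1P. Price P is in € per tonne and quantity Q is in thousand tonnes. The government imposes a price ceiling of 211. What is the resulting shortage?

Evaluating both curves at the ceiling price 211 gives Qd = 788.5, Qs = 658.7.
Shortage = Qd - Qs = 788.5 - 658.7 = 129.8.

Shortage = 129.8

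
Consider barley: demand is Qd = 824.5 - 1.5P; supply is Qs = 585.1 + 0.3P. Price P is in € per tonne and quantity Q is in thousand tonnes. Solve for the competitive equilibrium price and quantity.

P* = 133, Q* = 625

The market clears where 824.5 - 1.5P = 585.1 + 0.3P. Rearranging, 1.8P = 239.4, hence P* = 133.
Plugging P* into demand: Q* = 824.5 - 1.5(133) = 625.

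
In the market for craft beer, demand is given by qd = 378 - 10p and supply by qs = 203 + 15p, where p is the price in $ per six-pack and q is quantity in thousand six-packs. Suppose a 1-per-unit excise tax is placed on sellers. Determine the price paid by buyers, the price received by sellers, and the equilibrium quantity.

With a tax of 1 on sellers, they supply based on the net price p_s = p_b - 1, so qs = 188 + 15p_b.
Market clearing requires 378 - 10p_b = 188 + 15p_b; hence 190 = 25p_b and p_b = 7.6.
So p_s = 6.6 and the quantity traded is q = 378 - 10(7.6) = 302.

p_b = 7.6, p_s = 6.6, q = 302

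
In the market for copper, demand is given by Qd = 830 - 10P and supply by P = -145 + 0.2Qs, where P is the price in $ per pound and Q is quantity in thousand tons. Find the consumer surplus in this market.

Consumer surplus = 28880

Inverting to quantity form: Qs = 725 + 5P.
Equating demand and supply, 830 - 10P = 725 + 5P gives 15P = 105, so P* = 7.
Then Q* = 830 - 10(7) = 760.
Demand choke price (Qd = 0): P = 830/10 = 83. Consumer surplus = ½ × (83 - 7) × 760 = 28880.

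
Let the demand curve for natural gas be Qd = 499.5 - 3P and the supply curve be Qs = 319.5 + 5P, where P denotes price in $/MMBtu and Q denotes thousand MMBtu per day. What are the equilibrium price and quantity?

Equating demand and supply, 499.5 - 3P = 319.5 + 5P gives 8P = 180, so P* = 22.5.
Substitute back: Q* = 499.5 - 3(22.5) = 432.

P* = 22.5, Q* = 432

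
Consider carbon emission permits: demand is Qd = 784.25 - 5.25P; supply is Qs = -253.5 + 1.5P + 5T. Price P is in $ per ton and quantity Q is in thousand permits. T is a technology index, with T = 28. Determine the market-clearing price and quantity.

P* = 133, Q* = 86

With T = 28, supply is Qs = -113.5 + 1.5P.
At equilibrium Qd = Qs, so 784.25 - 5.25P = -113.5 + 1.5P; collecting terms, 897.75 = 6.75P and P* = 133.
Plugging P* into demand: Q* = 784.25 - 5.25(133) = 86.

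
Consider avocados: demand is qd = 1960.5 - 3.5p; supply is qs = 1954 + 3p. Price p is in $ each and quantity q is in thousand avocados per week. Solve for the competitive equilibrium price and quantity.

Set qd = qs: 1960.5 - 3.5p = 1954 + 3p, so 6.5 = 6.5p and p* = 1.
Substitute back: q* = 1960.5 - 3.5(1) = 1957.

p* = 1, q* = 1957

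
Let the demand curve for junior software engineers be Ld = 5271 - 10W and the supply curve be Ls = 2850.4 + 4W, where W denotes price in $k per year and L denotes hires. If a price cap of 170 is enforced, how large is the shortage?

At W = 170: Ld = 3571 and Ls = 3530.4.
Shortage = Ld - Ls = 3571 - 3530.4 = 40.6.

Shortage = 40.6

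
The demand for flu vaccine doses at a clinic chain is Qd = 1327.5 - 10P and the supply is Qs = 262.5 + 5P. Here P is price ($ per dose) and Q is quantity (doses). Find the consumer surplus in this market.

At equilibrium Qd = Qs, so 1327.5 - 10P = 262.5 + 5P; collecting terms, 1065 = 15P and P* = 71.
Then Q* = 1327.5 - 10(71) = 617.5.
Demand choke price (Qd = 0): P = 1327.5/10 = 132.75. Consumer surplus = ½ × (132.75 - 71) × 617.5 = 19065.3125.

Consumer surplus = 19065.3125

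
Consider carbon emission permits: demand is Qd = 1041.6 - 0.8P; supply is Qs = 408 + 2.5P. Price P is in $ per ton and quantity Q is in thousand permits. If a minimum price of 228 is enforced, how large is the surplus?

Evaluating both curves at the floor price 228 gives Qd = 859.2, Qs = 978.
Surplus = Qs - Qd = 978 - 859.2 = 118.8.

Surplus = 118.8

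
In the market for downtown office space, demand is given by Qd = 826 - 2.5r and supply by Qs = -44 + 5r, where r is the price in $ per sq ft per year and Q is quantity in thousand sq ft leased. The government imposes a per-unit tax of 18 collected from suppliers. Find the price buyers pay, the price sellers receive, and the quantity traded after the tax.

r_b = 128, r_s = 110, Q = 506

The tax drives a wedge r_b - r_s = 18. Substituting r_s = r_b - 18 into supply: Qs = -134 + 5r_b.
Market clearing requires 826 - 2.5r_b = -134 + 5r_b; hence 960 = 7.5r_b and r_b = 128.
Then r_s = 128 - 18 = 110 and Q = 826 - 2.5(128) = 506.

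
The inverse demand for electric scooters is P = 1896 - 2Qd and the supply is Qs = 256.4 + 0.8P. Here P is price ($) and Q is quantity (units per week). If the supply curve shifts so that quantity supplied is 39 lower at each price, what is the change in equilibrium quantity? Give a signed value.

In direct form, Qd = 948 - 0.5P.
The market clears where 948 - 0.5P = 256.4 + 0.8P. Rearranging, 1.3P = 691.6, hence P* = 532.
Then Q* = 948 - 0.5(532) = 682.
After the shift, supply is Qs = 217.4 + 0.8P.
Re-solving, 1.3P = 730.6 gives P = 562 and Q = 667.
ΔQ = 667 - 682 = -15.

ΔQ = -15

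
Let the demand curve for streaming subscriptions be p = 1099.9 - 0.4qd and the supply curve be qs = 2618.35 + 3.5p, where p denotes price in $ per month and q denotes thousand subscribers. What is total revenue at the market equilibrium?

In direct form, qd = 2749.75 - 2.5p.
The market clears where 2749.75 - 2.5p = 2618.35 + 3.5p. Rearranging, 6p = 131.4, hence p* = 21.9.
Plugging p* into demand: q* = 2749.75 - 2.5(21.9) = 2695.
Total revenue = p* × q* = 21.9 × 2695 = 59020.5.

Total revenue = 59020.5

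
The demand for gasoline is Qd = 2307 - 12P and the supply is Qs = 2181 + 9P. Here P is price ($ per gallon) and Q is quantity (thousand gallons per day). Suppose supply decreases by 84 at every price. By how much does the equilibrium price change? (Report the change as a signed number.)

Set Qd = Qs: 2307 - 12P = 2181 + 9P, so 126 = 21P and P* = 6.
Plugging P* into demand: Q* = 2307 - 12(6) = 2235.
After the shift, supply is Qs = 2097 + 9P.
New equilibrium: 210 = 21P, so P = 10 and Q = 2187.
ΔP = 10 - 6 = 4.

ΔP = 4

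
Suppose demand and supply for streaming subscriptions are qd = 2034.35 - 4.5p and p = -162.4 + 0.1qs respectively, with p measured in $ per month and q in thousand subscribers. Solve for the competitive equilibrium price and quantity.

In direct form, qs = 1624 + 10p.
Set qd = qs: 2034.35 - 4.5p = 1624 + 10p, so 410.35 = 14.5p and p* = 28.3.
Then q* = 2034.35 - 4.5(28.3) = 1907.

p* = 28.3, q* = 1907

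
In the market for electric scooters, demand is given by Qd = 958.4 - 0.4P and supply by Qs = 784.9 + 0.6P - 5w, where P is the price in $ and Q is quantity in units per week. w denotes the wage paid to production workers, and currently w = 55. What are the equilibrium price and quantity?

P* = 448.5, Q* = 779

With w = 55, supply is Qs = 509.9 + 0.6P.
The market clears where 958.4 - 0.4P = 509.9 + 0.6P. Rearranging, P = 448.5, hence P* = 448.5.
Plugging P* into demand: Q* = 958.4 - 0.4(448.5) = 779.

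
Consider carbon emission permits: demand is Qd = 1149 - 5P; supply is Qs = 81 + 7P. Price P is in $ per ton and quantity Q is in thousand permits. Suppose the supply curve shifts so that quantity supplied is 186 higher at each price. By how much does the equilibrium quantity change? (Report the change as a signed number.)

The market clears where 1149 - 5P = 81 + 7P. Rearranging, 12P = 1068, hence P* = 89.
Plugging P* into demand: Q* = 1149 - 5(89) = 704.
After the shift, supply is Qs = 267 + 7P.
New equilibrium: 882 = 12P, so P = 73.5 and Q = 781.5.
ΔQ = 781.5 - 704 = 77.5.

ΔQ = 77.5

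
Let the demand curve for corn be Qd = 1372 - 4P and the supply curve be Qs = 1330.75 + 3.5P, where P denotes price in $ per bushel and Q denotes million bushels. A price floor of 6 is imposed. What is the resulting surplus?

Surplus = 3.75

With P fixed at 6, quantity demanded is 1348 and quantity supplied is 1351.75.
Surplus = Qs - Qd = 1351.75 - 1348 = 3.75.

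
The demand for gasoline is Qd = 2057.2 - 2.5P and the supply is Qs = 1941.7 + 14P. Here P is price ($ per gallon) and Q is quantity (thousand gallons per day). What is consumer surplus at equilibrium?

The market clears where 2057.2 - 2.5P = 1941.7 + 14P. Rearranging, 16.5P = 115.5, hence P* = 7.
Then Q* = 2057.2 - 2.5(7) = 2039.7.
Demand choke price (Qd = 0): P = 2057.2/2.5 = 822.88. Consumer surplus = ½ × (822.88 - 7) × 2039.7 = 832075.218.

Consumer surplus = 832075.218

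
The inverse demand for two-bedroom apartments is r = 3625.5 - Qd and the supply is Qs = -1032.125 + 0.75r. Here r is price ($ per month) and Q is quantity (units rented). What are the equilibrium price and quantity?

In direct form, Qd = 3625.5 - r.
At equilibrium Qd = Qs, so 3625.5 - r = -1032.125 + 0.75r; collecting terms, 4657.625 = 1.75r and r* = 2661.5.
Substitute back: Q* = 3625.5 - 2661.5 = 964.

r* = 2661.5, Q* = 964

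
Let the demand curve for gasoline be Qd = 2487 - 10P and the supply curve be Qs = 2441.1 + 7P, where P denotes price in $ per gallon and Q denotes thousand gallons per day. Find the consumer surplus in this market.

Consumer surplus = 302580

At equilibrium Qd = Qs, so 2487 - 10P = 2441.1 + 7P; collecting terms, 45.9 = 17P and P* = 2.7.
Then Q* = 2487 - 10(2.7) = 2460.
Demand choke price (Qd = 0): P = 2487/10 = 248.7. Consumer surplus = ½ × (248.7 - 2.7) × 2460 = 302580.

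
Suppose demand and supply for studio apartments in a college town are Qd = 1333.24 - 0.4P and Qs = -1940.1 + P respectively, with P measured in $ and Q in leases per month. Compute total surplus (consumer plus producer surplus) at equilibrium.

Total surplus = 277207

At equilibrium Qd = Qs, so 1333.24 - 0.4P = -1940.1 + P; collecting terms, 3273.34 = 1.4P and P* = 2338.1.
Then Q* = 1333.24 - 0.4(2338.1) = 398.
Demand choke price = 3333.1; supply choke price = 1940.1. CS = ½(3333.1 - 2338.1)(398) = 198005; PS = ½(2338.1 - 1940.1)(398) = 79202. Total surplus = 277207.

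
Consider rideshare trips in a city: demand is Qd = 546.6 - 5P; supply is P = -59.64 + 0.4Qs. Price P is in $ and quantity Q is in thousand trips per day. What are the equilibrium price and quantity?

P* = 53, Q* = 281.6

Inverting to quantity form: Qs = 149.1 + 2.5P.
Set Qd = Qs: 546.6 - 5P = 149.1 + 2.5P, so 397.5 = 7.5P and P* = 53.
From the demand curve, Q* = 546.6 - 5(53) = 281.6.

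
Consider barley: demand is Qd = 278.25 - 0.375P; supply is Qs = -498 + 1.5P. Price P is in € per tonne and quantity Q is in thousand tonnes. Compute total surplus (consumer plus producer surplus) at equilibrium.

At equilibrium Qd = Qs, so 278.25 - 0.375P = -498 + 1.5P; collecting terms, 776.25 = 1.875P and P* = 414.
Plugging P* into demand: Q* = 278.25 - 0.375(414) = 123.
Demand choke price = 742; supply choke price = 332. CS = ½(742 - 414)(123) = 20172; PS = ½(414 - 332)(123) = 5043. Total surplus = 25215.

Total surplus = 25215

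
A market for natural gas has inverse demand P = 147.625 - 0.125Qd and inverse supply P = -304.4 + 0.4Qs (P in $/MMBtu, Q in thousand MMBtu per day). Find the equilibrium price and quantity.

Solving each curve for Q: Qd = 1181 - 8P and Qs = 761 + 2.5P.
At equilibrium Qd = Qs, so 1181 - 8P = 761 + 2.5P; collecting terms, 420 = 10.5P and P* = 40.
Then Q* = 1181 - 8(40) = 861.

P* = 40, Q* = 861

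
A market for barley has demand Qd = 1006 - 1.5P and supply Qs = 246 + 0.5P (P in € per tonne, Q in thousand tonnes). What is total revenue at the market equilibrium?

Total revenue = 165680

The market clears where 1006 - 1.5P = 246 + 0.5P. Rearranging, 2P = 760, hence P* = 380.
From the demand curve, Q* = 1006 - 1.5(380) = 436.
Total revenue = P* × Q* = 380 × 436 = 165680.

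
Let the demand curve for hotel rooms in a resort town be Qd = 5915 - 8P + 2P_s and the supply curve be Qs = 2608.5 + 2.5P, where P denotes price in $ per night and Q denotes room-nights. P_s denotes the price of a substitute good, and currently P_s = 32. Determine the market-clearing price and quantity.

P* = 321, Q* = 3411

With P_s = 32, demand is Qd = 5979 - 8P.
Equating demand and supply, 5979 - 8P = 2608.5 + 2.5P gives 10.5P = 3370.5, so P* = 321.
From the demand curve, Q* = 5979 - 8(321) = 3411.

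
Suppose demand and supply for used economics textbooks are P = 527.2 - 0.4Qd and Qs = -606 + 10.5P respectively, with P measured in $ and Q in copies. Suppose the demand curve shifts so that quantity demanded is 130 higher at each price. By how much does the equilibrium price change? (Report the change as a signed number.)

ΔP = 10

Inverting to quantity form: Qd = 1318 - 2.5P.
The market clears where 1318 - 2.5P = -606 + 10.5P. Rearranging, 13P = 1924, hence P* = 148.
Plugging P* into demand: Q* = 1318 - 2.5(148) = 948.
After the shift, demand is Qd = 1448 - 2.5P.
Re-solving, 13P = 2054 gives P = 158 and Q = 1053.
ΔP = 158 - 148 = 10.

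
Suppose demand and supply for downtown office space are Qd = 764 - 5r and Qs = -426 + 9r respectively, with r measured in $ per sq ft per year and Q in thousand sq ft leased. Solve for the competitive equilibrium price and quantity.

r* = 85, Q* = 339

The market clears where 764 - 5r = -426 + 9r. Rearranging, 14r = 1190, hence r* = 85.
Plugging r* into demand: Q* = 764 - 5(85) = 339.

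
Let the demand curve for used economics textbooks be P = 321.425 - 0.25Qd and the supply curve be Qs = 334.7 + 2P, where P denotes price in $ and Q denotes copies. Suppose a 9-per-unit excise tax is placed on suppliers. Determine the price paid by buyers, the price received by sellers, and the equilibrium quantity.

Inverting to quantity form: Qd = 1285.7 - 4P.
The tax drives a wedge P_b - P_s = 9. Substituting P_s = P_b - 9 into supply: Qs = 316.7 + 2P_b.
Set Qd = Qs: 1285.7 - 4P_b = 316.7 + 2P_b, so 969 = 6P_b and P_b = 161.5.
So P_s = 152.5 and the quantity traded is Q = 1285.7 - 4(161.5) = 639.7.

P_b = 161.5, P_s = 152.5, Q = 639.7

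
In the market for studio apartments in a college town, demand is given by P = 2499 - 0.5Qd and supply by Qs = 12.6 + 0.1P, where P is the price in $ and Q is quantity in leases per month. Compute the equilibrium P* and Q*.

Inverting to quantity form: Qd = 4998 - 2P.
Set Qd = Qs: 4998 - 2P = 12.6 + 0.1P, so 4985.4 = 2.1P and P* = 2374.
From the demand curve, Q* = 4998 - 2(2374) = 250.

P* = 2374, Q* = 250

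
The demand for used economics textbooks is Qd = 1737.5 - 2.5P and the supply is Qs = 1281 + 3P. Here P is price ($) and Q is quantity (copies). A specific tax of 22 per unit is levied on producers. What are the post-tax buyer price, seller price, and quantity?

Producers keep P_s = P_b - 22 per unit, so supply in terms of the buyer price is Qs = 1215 + 3P_b.
Market clearing requires 1737.5 - 2.5P_b = 1215 + 3P_b; hence 522.5 = 5.5P_b and P_b = 95.
Then P_s = 95 - 22 = 73 and Q = 1737.5 - 2.5(95) = 1500.

P_b = 95, P_s = 73, Q = 1500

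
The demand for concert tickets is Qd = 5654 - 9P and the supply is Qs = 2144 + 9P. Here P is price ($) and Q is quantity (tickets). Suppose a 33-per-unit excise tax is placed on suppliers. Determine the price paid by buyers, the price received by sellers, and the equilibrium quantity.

P_b = 211.5, P_s = 178.5, Q = 3750.5

Suppliers keep P_s = P_b - 33 per unit, so supply in terms of the buyer price is Qs = 1847 + 9P_b.
Market clearing requires 5654 - 9P_b = 1847 + 9P_b; hence 3807 = 18P_b and P_b = 211.5.
So P_s = 178.5 and the quantity traded is Q = 5654 - 9(211.5) = 3750.5.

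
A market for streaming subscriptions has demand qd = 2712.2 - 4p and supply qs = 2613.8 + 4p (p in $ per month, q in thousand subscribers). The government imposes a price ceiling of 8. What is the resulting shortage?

Shortage = 34.4

Evaluating both curves at the ceiling price 8 gives qd = 2680.2, qs = 2645.8.
Shortage = qd - qs = 2680.2 - 2645.8 = 34.4.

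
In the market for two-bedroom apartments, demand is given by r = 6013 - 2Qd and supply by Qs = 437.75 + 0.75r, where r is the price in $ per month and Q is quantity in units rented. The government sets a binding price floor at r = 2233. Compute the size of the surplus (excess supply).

Inverting to quantity form: Qd = 3006.5 - 0.5r.
Evaluating both curves at the floor price 2233 gives Qd = 1890, Qs = 2112.5.
Surplus = Qs - Qd = 2112.5 - 1890 = 222.5.

Surplus = 222.5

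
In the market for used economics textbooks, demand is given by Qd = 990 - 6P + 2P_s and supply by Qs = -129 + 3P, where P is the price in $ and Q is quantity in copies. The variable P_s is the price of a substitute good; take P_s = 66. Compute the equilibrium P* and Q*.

With P_s = 66, demand is Qd = 1122 - 6P.
The market clears where 1122 - 6P = -129 + 3P. Rearranging, 9P = 1251, hence P* = 139.
From the demand curve, Q* = 1122 - 6(139) = 288.

P* = 139, Q* = 288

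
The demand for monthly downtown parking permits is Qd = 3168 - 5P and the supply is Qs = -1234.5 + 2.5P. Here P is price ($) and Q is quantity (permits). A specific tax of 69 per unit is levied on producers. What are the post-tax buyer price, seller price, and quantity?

P_b = 610, P_s = 541, Q = 118

The tax drives a wedge P_b - P_s = 69. Substituting P_s = P_b - 69 into supply: Qs = -1407 + 2.5P_b.
Equate demand and the shifted supply: 3168 - 5P_b = -1407 + 2.5P_b, giving 7.5P_b = 4575, so P_b = 610.
Then P_s = 610 - 69 = 541 and Q = 3168 - 5(610) = 118.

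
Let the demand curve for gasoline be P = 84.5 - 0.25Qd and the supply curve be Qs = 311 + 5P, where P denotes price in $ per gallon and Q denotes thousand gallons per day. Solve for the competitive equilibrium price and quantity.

Solving each curve for Q: Qd = 338 - 4P.
At equilibrium Qd = Qs, so 338 - 4P = 311 + 5P; collecting terms, 27 = 9P and P* = 3.
Then Q* = 338 - 4(3) = 326.

P* = 3, Q* = 326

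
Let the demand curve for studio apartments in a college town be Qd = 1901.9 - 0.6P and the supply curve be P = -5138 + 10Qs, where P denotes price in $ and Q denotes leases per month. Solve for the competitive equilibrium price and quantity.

Rewriting in direct form: Qs = 513.8 + 0.1P.
Set Qd = Qs: 1901.9 - 0.6P = 513.8 + 0.1P, so 1388.1 = 0.7P and P* = 1983.
Substitute back: Q* = 1901.9 - 0.6(1983) = 712.1.

P* = 1983, Q* = 712.1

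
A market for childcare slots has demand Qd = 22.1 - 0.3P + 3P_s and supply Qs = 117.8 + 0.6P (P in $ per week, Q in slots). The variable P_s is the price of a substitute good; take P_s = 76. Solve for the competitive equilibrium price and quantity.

With P_s = 76, demand is Qd = 250.1 - 0.3P.
The market clears where 250.1 - 0.3P = 117.8 + 0.6P. Rearranging, 0.9P = 132.3, hence P* = 147.
Substitute back: Q* = 250.1 - 0.3(147) = 206.

P* = 147, Q* = 206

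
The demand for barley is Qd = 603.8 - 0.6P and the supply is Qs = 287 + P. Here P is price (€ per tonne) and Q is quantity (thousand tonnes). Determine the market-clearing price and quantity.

P* = 198, Q* = 485

At equilibrium Qd = Qs, so 603.8 - 0.6P = 287 + P; collecting terms, 316.8 = 1.6P and P* = 198.
From the demand curve, Q* = 603.8 - 0.6(198) = 485.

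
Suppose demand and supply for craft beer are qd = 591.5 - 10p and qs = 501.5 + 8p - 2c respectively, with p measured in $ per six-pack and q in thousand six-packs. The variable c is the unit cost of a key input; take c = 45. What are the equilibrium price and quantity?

With c = 45, supply is qs = 411.5 + 8p.
Equating demand and supply, 591.5 - 10p = 411.5 + 8p gives 18p = 180, so p* = 10.
From the demand curve, q* = 591.5 - 10(10) = 491.5.

p* = 10, q* = 491.5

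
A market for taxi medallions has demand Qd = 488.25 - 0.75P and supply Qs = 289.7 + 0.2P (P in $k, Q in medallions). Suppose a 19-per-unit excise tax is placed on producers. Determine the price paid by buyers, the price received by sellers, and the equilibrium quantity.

P_b = 213, P_s = 194, Q = 328.5

The tax drives a wedge P_b - P_s = 19. Substituting P_s = P_b - 19 into supply: Qs = 285.9 + 0.2P_b.
Set Qd = Qs: 488.25 - 0.75P_b = 285.9 + 0.2P_b, so 202.35 = 0.95P_b and P_b = 213.
So P_s = 194 and the quantity traded is Q = 488.25 - 0.75(213) = 328.5.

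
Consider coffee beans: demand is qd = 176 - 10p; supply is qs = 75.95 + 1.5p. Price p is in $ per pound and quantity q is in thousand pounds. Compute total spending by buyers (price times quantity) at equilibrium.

Total spending by buyers = 774.3

Set qd = qs: 176 - 10p = 75.95 + 1.5p, so 100.05 = 11.5p and p* = 8.7.
Plugging p* into demand: q* = 176 - 10(8.7) = 89.
Total spending by buyers = p* × q* = 8.7 × 89 = 774.3.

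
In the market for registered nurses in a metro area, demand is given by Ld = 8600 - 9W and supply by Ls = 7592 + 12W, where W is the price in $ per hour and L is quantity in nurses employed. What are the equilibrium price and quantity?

W* = 48, L* = 8168

Set Ld = Ls: 8600 - 9W = 7592 + 12W, so 1008 = 21W and W* = 48.
Plugging W* into demand: L* = 8600 - 9(48) = 8168.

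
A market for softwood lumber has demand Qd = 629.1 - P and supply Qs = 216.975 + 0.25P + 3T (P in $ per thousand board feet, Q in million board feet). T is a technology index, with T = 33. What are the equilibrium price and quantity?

With T = 33, supply is Qs = 315.975 + 0.25P.
Set Qd = Qs: 629.1 - P = 315.975 + 0.25P, so 313.125 = 1.25P and P* = 250.5.
From the demand curve, Q* = 629.1 - 250.5 = 378.6.

P* = 250.5, Q* = 378.6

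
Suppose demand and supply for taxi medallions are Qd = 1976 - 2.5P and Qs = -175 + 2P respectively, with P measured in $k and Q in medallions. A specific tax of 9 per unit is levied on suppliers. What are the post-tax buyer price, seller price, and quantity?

P_b = 482, P_s = 473, Q = 771

Suppliers keep P_s = P_b - 9 per unit, so supply in terms of the buyer price is Qs = -193 + 2P_b.
Set Qd = Qs: 1976 - 2.5P_b = -193 + 2P_b, so 2169 = 4.5P_b and P_b = 482.
So P_s = 473 and the quantity traded is Q = 1976 - 2.5(482) = 771.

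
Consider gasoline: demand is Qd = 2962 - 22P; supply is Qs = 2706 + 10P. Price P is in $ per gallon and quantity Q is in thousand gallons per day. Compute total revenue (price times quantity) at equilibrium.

The market clears where 2962 - 22P = 2706 + 10P. Rearranging, 32P = 256, hence P* = 8.
Plugging P* into demand: Q* = 2962 - 22(8) = 2786.
Total revenue = P* × Q* = 8 × 2786 = 22288.

Total revenue = 22288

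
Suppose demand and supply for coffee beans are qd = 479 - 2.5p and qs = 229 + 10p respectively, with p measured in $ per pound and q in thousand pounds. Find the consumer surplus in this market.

Consumer surplus = 36808.2

The market clears where 479 - 2.5p = 229 + 10p. Rearranging, 12.5p = 250, hence p* = 20.
Plugging p* into demand: q* = 479 - 2.5(20) = 429.
Demand choke price (qd = 0): p = 479/2.5 = 191.6. Consumer surplus = ½ × (191.6 - 20) × 429 = 36808.2.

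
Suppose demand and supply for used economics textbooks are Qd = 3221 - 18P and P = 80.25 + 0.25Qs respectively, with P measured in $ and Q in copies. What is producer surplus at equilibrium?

In direct form, Qs = -321 + 4P.
Equating demand and supply, 3221 - 18P = -321 + 4P gives 22P = 3542, so P* = 161.
Then Q* = 3221 - 18(161) = 323.
Supply choke price (Qs = 0): P = 80.25. Producer surplus = ½ × (161 - 80.25) × 323 = 13041.125.

Producer surplus = 13041.125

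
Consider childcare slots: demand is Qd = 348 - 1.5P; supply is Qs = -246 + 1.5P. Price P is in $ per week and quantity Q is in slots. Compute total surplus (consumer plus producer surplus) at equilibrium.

Equating demand and supply, 348 - 1.5P = -246 + 1.5P gives 3P = 594, so P* = 198.
Then Q* = 348 - 1.5(198) = 51.
Demand choke price = 232; supply choke price = 164. CS = ½(232 - 198)(51) = 867; PS = ½(198 - 164)(51) = 867. Total surplus = 1734.

Total surplus = 1734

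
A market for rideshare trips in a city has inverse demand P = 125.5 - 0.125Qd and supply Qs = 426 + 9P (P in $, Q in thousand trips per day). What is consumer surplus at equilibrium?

Solving each curve for Q: Qd = 1004 - 8P.
At equilibrium Qd = Qs, so 1004 - 8P = 426 + 9P; collecting terms, 578 = 17P and P* = 34.
Plugging P* into demand: Q* = 1004 - 8(34) = 732.
Demand choke price (Qd = 0): P = 1004/8 = 125.5. Consumer surplus = ½ × (125.5 - 34) × 732 = 33489.

Consumer surplus = 33489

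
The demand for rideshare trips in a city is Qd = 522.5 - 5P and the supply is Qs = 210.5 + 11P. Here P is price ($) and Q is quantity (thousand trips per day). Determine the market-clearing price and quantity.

P* = 19.5, Q* = 425

The market clears where 522.5 - 5P = 210.5 + 11P. Rearranging, 16P = 312, hence P* = 19.5.
Plugging P* into demand: Q* = 522.5 - 5(19.5) = 425.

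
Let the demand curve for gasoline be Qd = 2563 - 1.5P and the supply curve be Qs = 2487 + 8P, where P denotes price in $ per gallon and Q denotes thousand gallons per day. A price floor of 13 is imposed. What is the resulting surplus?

With P fixed at 13, quantity demanded is 2543.5 and quantity supplied is 2591.
Surplus = Qs - Qd = 2591 - 2543.5 = 47.5.

Surplus = 47.5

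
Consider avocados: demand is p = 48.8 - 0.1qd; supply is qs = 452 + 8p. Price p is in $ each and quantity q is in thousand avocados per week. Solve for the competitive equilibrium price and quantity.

Solving each curve for q: qd = 488 - 10p.
Set qd = qs: 488 - 10p = 452 + 8p, so 36 = 18p and p* = 2.
Then q* = 488 - 10(2) = 468.

p* = 2, q* = 468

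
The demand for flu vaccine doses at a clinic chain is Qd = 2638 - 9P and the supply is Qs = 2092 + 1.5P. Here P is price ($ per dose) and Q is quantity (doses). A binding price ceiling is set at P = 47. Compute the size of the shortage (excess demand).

Shortage = 52.5

At P = 47: Qd = 2215 and Qs = 2162.5.
Shortage = Qd - Qs = 2215 - 2162.5 = 52.5.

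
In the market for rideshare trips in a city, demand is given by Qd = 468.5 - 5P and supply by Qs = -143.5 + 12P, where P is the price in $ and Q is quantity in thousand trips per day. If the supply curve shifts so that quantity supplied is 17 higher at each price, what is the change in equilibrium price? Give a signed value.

ΔP = -1

Equating demand and supply, 468.5 - 5P = -143.5 + 12P gives 17P = 612, so P* = 36.
From the demand curve, Q* = 468.5 - 5(36) = 288.5.
After the shift, supply is Qs = -126.5 + 12P.
New equilibrium: 595 = 17P, so P = 35 and Q = 293.5.
ΔP = 35 - 36 = -1.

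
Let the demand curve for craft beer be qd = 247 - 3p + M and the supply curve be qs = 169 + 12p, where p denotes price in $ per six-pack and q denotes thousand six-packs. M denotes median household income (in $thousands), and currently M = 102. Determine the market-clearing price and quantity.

p* = 12, q* = 313

With M = 102, demand is qd = 349 - 3p.
At equilibrium qd = qs, so 349 - 3p = 169 + 12p; collecting terms, 180 = 15p and p* = 12.
Substitute back: q* = 349 - 3(12) = 313.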